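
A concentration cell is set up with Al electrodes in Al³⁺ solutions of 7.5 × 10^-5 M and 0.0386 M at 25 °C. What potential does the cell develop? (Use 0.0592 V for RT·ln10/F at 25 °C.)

0.054 V

Both half-cells are Al³⁺/Al, so E°_cell = 0. The concentrated side is the cathode; the cell reaction moves Al³⁺ from high to low concentration with n = 3.
Q = [Al³⁺]_dilute/[Al³⁺]_conc = 7.5 × 10^-5/0.0386 = 0.00194.
E = 0 − (0.0592/3) log Q = −(0.0592/3)(-2.712) = 0.0535 V.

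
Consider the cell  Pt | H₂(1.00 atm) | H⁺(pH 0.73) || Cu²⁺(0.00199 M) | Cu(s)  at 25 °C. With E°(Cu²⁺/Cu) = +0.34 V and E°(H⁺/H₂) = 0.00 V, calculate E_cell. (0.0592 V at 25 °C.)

The Cu²⁺/Cu couple is the cathode, so E°_cell = 0.34 V; n = 2.
[H⁺] = 10^(−0.73) = 0.19 M, and Q = [H⁺]^2 / ([Cu²⁺]·P(H₂)) = 17.4.
E = E° − (0.0592/2) log Q = 0.34 − (0.0592/2)(1.241) = 0.303 V.

0.30 V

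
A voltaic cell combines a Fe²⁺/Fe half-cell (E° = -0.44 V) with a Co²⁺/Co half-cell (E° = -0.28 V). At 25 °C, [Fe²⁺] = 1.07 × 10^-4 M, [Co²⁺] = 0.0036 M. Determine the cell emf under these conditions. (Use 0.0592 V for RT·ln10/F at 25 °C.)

The Co²⁺/Co couple has the higher reduction potential and acts as the cathode, so E°_cell = -0.28 − (-0.44) = 0.16 V.
Balancing electrons gives n = 2; the reaction quotient is Q = [Fe²⁺]/[Co²⁺] = 0.0297.
At 25 °C, E = E° − (0.0592/n) log Q = 0.16 − (0.0592/2)(-1.527) = 0.160 + 0.045 = 0.205 V.

0.205 V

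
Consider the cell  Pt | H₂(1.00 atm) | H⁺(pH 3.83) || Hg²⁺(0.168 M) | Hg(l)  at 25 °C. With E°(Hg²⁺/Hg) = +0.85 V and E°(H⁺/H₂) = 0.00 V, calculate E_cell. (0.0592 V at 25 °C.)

1.05 V

The Hg²⁺/Hg couple is the cathode, so E°_cell = 0.85 V; n = 2.
[H⁺] = 10^(−3.83) = 1.5 × 10^-4 M, and Q = [H⁺]^2 / ([Hg²⁺]·P(H₂)) = 1.3 × 10^-7.
E = E° − (0.0592/2) log Q = 0.85 − (0.0592/2)(-6.885) = 1.054 V.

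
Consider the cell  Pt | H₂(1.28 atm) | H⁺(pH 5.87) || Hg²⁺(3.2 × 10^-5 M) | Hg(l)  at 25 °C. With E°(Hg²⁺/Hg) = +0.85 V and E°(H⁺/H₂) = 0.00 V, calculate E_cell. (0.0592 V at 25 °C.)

The Hg²⁺/Hg couple is the cathode, so E°_cell = 0.85 V; n = 2.
[H⁺] = 10^(−5.87) = 1.3 × 10^-6 M, and Q = [H⁺]^2 / ([Hg²⁺]·P(H₂)) = 4.44 × 10^-8.
E = E° − (0.0592/2) log Q = 0.85 − (0.0592/2)(-7.352) = 1.068 V.

1.07 V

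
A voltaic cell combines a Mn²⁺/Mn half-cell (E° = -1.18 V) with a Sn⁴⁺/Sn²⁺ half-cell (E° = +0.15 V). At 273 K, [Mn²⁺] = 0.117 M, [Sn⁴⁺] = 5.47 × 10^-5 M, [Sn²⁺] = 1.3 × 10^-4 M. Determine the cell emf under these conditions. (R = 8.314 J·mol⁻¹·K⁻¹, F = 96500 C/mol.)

The Sn⁴⁺/Sn²⁺ couple has the higher reduction potential and acts as the cathode, so E°_cell = +0.15 − (-1.18) = 1.33 V.
Balancing electrons gives n = 2; the reaction quotient is Q = [Mn²⁺]·[Sn²⁺]/[Sn⁴⁺] = 0.278.
E = E° − (RT/nF) ln Q = 1.33 − (8.314×273)/(2×96500) × (-1.280) = 1.330 + 0.015 = 1.345 V.

1.35 V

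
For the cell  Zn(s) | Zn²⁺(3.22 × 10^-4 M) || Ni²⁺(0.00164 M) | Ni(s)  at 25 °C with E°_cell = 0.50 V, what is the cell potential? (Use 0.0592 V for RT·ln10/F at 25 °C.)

0.521 V

Balancing electrons gives n = 2; the reaction quotient is Q = [Zn²⁺]/[Ni²⁺] = 0.196.
At 25 °C, E = E° − (0.0592/n) log Q = 0.50 − (0.0592/2)(-0.707) = 0.500 + 0.021 = 0.521 V.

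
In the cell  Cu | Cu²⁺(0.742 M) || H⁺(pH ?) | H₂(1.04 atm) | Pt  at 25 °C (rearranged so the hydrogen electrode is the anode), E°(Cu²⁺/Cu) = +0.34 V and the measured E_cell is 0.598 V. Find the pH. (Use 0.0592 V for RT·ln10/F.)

E°_cell = 0.34 V and n = 2.
log Q = n(E° − E)/0.0592 = 2×(0.34 − 0.598)/0.0592 = -8.716.
With Q = [H⁺]^2 / ([Cu²⁺]·P(H₂)), solving for [H⁺] gives log[H⁺] = -4.414, so pH = 4.41.

pH = 4.41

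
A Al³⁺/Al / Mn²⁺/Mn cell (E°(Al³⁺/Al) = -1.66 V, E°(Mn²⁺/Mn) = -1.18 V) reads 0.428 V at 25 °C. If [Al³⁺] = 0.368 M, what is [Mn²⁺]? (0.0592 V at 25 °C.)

From the Nernst equation, log Q = n(E° − E)/0.0592 = 6(0.48 − 0.428)/0.0592 = 5.270, so Q = 1.86 × 10^5.
With Q = [Al³⁺]^2/[Mn²⁺]^3 and the known concentrations, [Mn²⁺]^3 in the denominator gives [Mn²⁺] = 0.009 M.

0.009 M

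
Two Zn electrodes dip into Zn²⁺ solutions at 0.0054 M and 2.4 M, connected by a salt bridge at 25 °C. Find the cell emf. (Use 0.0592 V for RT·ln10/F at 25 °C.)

Both half-cells are Zn²⁺/Zn, so E°_cell = 0. The concentrated side is the cathode; the cell reaction moves Zn²⁺ from high to low concentration with n = 2.
Q = [Zn²⁺]_dilute/[Zn²⁺]_conc = 0.0054/2.4 = 0.00225.
E = 0 − (0.0592/2) log Q = −(0.0592/2)(-2.648) = 0.0784 V.

0.078 V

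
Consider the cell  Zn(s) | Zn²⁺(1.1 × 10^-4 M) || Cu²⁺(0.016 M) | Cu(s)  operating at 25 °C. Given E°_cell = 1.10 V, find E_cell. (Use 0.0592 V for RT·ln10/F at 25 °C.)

Balancing electrons gives n = 2; the reaction quotient is Q = [Zn²⁺]/[Cu²⁺] = 0.00688.
At 25 °C, E = E° − (0.0592/n) log Q = 1.10 − (0.0592/2)(-2.163) = 1.100 + 0.064 = 1.164 V.

1.16 V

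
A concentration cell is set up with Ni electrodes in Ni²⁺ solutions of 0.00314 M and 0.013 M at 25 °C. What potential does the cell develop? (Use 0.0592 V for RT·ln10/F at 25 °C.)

Both half-cells are Ni²⁺/Ni, so E°_cell = 0. The concentrated side is the cathode; the cell reaction moves Ni²⁺ from high to low concentration with n = 2.
Q = [Ni²⁺]_dilute/[Ni²⁺]_conc = 0.00314/0.013 = 0.242.
E = 0 − (0.0592/2) log Q = −(0.0592/2)(-0.617) = 0.0183 V.

0.018 V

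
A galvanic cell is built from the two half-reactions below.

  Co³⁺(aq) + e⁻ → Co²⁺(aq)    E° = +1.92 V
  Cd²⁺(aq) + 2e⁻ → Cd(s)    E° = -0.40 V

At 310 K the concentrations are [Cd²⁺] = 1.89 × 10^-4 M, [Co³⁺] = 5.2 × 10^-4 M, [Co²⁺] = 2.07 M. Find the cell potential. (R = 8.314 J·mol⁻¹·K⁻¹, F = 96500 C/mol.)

2.21 V

The Co³⁺/Co²⁺ couple has the higher reduction potential and acts as the cathode, so E°_cell = +1.92 − (-0.40) = 2.32 V.
Balancing electrons gives n = 2; the reaction quotient is Q = [Cd²⁺]·[Co²⁺]^2/[Co³⁺]^2 = 2990.
E = E° − (RT/nF) ln Q = 2.32 − (8.314×310)/(2×96500) × (8.005) = 2.320 − 0.107 = 2.213 V.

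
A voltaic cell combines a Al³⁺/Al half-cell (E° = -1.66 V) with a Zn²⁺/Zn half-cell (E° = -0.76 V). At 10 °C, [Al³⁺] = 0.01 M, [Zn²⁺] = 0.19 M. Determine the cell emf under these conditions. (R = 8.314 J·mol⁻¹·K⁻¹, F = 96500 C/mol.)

0.917 V

The Zn²⁺/Zn couple has the higher reduction potential and acts as the cathode, so E°_cell = -0.76 − (-1.66) = 0.90 V.
Balancing electrons gives n = 6; the reaction quotient is Q = [Al³⁺]^2/[Zn²⁺]^3 = 0.0146.
E = E° − (RT/nF) ln Q = 0.90 − (8.314×283)/(6×96500) × (-4.228) = 0.900 + 0.017 = 0.917 V.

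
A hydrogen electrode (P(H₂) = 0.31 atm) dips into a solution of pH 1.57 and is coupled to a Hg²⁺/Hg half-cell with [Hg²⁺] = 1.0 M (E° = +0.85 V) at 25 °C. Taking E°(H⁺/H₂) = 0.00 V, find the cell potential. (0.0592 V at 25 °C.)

The Hg²⁺/Hg couple is the cathode, so E°_cell = 0.85 V; n = 2.
[H⁺] = 10^(−1.57) = 0.027 M, and Q = [H⁺]^2 / ([Hg²⁺]·P(H₂)) = 0.00234.
E = E° − (0.0592/2) log Q = 0.85 − (0.0592/2)(-2.631) = 0.928 V.

0.93 V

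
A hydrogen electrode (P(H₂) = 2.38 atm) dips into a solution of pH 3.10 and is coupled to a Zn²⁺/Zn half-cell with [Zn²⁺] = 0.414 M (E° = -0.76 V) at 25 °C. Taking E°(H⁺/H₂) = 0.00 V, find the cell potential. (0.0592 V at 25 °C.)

0.58 V

The hydrogen couple is the cathode, so E°_cell = 0.76 V; n = 2.
[H⁺] = 10^(−3.10) = 7.9 × 10^-4 M, and Q = [Zn²⁺]·P(H₂) / [H⁺]^2 = 1.56 × 10^6.
E = E° − (0.0592/2) log Q = 0.76 − (0.0592/2)(6.194) = 0.577 V.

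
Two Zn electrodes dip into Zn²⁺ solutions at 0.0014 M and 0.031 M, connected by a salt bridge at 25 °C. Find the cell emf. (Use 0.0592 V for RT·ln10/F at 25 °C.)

0.040 V

Both half-cells are Zn²⁺/Zn, so E°_cell = 0. The concentrated side is the cathode; the cell reaction moves Zn²⁺ from high to low concentration with n = 2.
Q = [Zn²⁺]_dilute/[Zn²⁺]_conc = 0.0014/0.031 = 0.0452.
E = 0 − (0.0592/2) log Q = −(0.0592/2)(-1.345) = 0.0398 V.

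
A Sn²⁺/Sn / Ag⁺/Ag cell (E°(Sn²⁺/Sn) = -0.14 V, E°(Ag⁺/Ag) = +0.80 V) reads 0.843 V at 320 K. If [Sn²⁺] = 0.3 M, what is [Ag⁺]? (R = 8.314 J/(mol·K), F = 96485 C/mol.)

From the Nernst equation, ln Q = nF(E° − E)/RT = 2×96485×(0.94 − 0.843)/(8.314×320) = 7.036, so Q = 1140.
With Q = [Sn²⁺]/[Ag⁺]^2 and the known concentrations, [Ag⁺]^2 in the denominator gives [Ag⁺] = 0.016 M.

0.016 M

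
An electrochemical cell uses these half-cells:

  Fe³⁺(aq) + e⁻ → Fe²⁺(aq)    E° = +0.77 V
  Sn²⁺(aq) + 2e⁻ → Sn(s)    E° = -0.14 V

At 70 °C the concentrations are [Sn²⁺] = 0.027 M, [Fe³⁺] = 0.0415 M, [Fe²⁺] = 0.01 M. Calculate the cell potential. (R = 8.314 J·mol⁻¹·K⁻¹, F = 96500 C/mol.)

The Fe³⁺/Fe²⁺ couple has the higher reduction potential and acts as the cathode, so E°_cell = +0.77 − (-0.14) = 0.91 V.
Balancing electrons gives n = 2; the reaction quotient is Q = [Sn²⁺]·[Fe²⁺]^2/[Fe³⁺]^2 = 0.00157.
E = E° − (RT/nF) ln Q = 0.91 − (8.314×343)/(2×96500) × (-6.458) = 0.910 + 0.095 = 1.005 V.

1.01 V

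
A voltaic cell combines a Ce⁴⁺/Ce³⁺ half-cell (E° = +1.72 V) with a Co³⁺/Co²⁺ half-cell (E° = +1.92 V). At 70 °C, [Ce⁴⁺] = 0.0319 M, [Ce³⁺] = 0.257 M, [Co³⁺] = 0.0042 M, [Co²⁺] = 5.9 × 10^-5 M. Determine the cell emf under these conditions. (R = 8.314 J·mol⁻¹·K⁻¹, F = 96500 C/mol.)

0.388 V

The Co³⁺/Co²⁺ couple has the higher reduction potential and acts as the cathode, so E°_cell = +1.92 − (+1.72) = 0.20 V.
Balancing electrons gives n = 1; the reaction quotient is Q = [Ce⁴⁺]·[Co²⁺]/([Ce³⁺]·[Co³⁺]) = 0.00174.
E = E° − (RT/nF) ln Q = 0.20 − (8.314×343)/(1×96500) × (-6.352) = 0.200 + 0.188 = 0.388 V.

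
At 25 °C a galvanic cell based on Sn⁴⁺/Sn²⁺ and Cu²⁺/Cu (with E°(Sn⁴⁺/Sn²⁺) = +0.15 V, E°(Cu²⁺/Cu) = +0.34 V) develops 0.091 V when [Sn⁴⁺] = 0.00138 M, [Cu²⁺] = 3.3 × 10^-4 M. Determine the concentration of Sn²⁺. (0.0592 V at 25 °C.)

0.0019 M

From the Nernst equation, log Q = n(E° − E)/0.0592 = 2(0.19 − 0.091)/0.0592 = 3.345, so Q = 2210.
With Q = [Sn⁴⁺]/([Sn²⁺]·[Cu²⁺]) and the known concentrations, [Sn²⁺] in the denominator gives [Sn²⁺] = 0.0019 M.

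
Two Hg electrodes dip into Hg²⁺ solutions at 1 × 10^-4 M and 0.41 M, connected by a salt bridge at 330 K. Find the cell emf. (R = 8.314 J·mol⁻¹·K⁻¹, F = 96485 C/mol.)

0.12 V

Both half-cells are Hg²⁺/Hg, so E°_cell = 0. The concentrated side is the cathode; the cell reaction moves Hg²⁺ from high to low concentration with n = 2.
Q = [Hg²⁺]_dilute/[Hg²⁺]_conc = 1 × 10^-4/0.41 = 2.44 × 10^-4.
E = 0 − (RT/nF) ln Q = −((8.314×330)/(2×96485))(-8.319) = 0.1183 V.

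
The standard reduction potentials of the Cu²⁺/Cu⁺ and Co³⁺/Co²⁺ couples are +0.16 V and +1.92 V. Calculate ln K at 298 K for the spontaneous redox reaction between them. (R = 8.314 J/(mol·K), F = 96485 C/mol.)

ln K = 68.5

E°_cell = +1.92 − (+0.16) = 1.76 V, with n = 1 electron transferred.
At equilibrium E = 0, so the Nernst equation gives ln K = nFE°/RT = (1)(96485)(1.76)/((8.314)(298)) = 68.54.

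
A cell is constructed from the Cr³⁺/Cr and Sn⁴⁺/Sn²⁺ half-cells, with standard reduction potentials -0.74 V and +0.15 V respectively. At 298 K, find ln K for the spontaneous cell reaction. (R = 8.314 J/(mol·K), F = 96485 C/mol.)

E°_cell = +0.15 − (-0.74) = 0.89 V, with n = 6 electrons transferred.
At equilibrium E = 0, so the Nernst equation gives ln K = nFE°/RT = (6)(96485)(0.89)/((8.314)(298)) = 207.96.

ln K = 208.0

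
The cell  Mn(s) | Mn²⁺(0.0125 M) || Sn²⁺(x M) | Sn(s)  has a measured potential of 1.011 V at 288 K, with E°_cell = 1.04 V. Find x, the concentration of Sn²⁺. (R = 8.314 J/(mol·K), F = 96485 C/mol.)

0.0012 M

From the Nernst equation, ln Q = nF(E° − E)/RT = 2×96485×(1.04 − 1.011)/(8.314×288) = 2.337, so Q = 10.4.
With Q = [Mn²⁺]/[Sn²⁺] and the known concentrations, [Sn²⁺] in the denominator gives [Sn²⁺] = 0.0012 M.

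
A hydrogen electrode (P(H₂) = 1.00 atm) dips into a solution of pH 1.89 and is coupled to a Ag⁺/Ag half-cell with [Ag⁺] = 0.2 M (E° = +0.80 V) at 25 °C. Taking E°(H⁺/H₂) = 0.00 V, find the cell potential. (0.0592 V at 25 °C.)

The Ag⁺/Ag couple is the cathode, so E°_cell = 0.80 V; n = 2.
[H⁺] = 10^(−1.89) = 0.013 M, and Q = [H⁺]^2 / ([Ag⁺]^2·P(H₂)) = 0.00415.
E = E° − (0.0592/2) log Q = 0.80 − (0.0592/2)(-2.382) = 0.871 V.

0.87 V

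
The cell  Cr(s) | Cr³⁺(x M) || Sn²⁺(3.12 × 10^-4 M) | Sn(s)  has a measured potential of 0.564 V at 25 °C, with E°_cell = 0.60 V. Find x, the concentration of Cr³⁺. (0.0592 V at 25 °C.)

3.7 × 10^-4 M

From the Nernst equation, log Q = n(E° − E)/0.0592 = 6(0.60 − 0.564)/0.0592 = 3.649, so Q = 4450.
With Q = [Cr³⁺]^2/[Sn²⁺]^3 and the known concentrations, [Cr³⁺]^2 in the numerator gives [Cr³⁺] = 3.7 × 10^-4 M.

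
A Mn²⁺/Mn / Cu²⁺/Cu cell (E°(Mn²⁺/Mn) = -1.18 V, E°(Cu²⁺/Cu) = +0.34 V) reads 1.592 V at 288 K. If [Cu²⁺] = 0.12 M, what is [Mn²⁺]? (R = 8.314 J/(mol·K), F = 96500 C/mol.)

From the Nernst equation, ln Q = nF(E° − E)/RT = 2×96500×(1.52 − 1.592)/(8.314×288) = -5.803, so Q = 0.00302.
With Q = [Mn²⁺]/[Cu²⁺] and the known concentrations, [Mn²⁺] in the numerator gives [Mn²⁺] = 3.6 × 10^-4 M.

3.6 × 10^-4 M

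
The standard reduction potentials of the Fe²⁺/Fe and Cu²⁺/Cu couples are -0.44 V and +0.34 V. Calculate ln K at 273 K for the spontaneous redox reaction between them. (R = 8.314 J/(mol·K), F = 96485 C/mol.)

ln K = 66.3

E°_cell = +0.34 − (-0.44) = 0.78 V, with n = 2 electrons transferred.
At equilibrium E = 0, so the Nernst equation gives ln K = nFE°/RT = (2)(96485)(0.78)/((8.314)(273)) = 66.31.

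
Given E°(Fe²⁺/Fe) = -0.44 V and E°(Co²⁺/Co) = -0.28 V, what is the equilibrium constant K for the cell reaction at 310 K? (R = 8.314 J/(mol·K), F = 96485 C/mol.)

E°_cell = -0.28 − (-0.44) = 0.16 V, with n = 2 electrons transferred.
At equilibrium E = 0, so the Nernst equation gives ln K = nFE°/RT = (2)(96485)(0.16)/((8.314)(310)) = 11.98.
K = e^11.98 = 1.6 × 10^5.

1.6 × 10^5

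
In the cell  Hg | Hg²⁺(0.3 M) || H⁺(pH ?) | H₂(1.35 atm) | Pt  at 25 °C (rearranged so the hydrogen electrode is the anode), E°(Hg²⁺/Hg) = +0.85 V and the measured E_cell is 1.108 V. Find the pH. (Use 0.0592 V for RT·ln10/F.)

E°_cell = 0.85 V and n = 2.
log Q = n(E° − E)/0.0592 = 2×(0.85 − 1.108)/0.0592 = -8.716.
With Q = [H⁺]^2 / ([Hg²⁺]·P(H₂)), solving for [H⁺] gives log[H⁺] = -4.554, so pH = 4.55.

pH = 4.55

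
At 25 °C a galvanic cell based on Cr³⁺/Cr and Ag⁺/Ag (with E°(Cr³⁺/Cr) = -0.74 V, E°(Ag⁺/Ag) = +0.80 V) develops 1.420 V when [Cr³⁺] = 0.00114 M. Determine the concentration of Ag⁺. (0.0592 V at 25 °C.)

From the Nernst equation, log Q = n(E° − E)/0.0592 = 3(1.54 − 1.420)/0.0592 = 6.081, so Q = 1.21 × 10^6.
With Q = [Cr³⁺]/[Ag⁺]^3 and the known concentrations, [Ag⁺]^3 in the denominator gives [Ag⁺] = 9.8 × 10^-4 M.

9.8 × 10^-4 M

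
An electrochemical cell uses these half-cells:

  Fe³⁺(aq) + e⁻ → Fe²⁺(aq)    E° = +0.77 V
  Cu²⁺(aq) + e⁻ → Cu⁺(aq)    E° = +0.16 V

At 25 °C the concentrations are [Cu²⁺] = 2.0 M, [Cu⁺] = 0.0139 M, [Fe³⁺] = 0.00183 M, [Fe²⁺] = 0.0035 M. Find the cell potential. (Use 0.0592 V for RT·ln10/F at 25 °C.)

The Fe³⁺/Fe²⁺ couple has the higher reduction potential and acts as the cathode, so E°_cell = +0.77 − (+0.16) = 0.61 V.
Balancing electrons gives n = 1; the reaction quotient is Q = [Cu²⁺]·[Fe²⁺]/([Cu⁺]·[Fe³⁺]) = 275.
At 25 °C, E = E° − (0.0592/n) log Q = 0.61 − (0.0592/1)(2.440) = 0.610 − 0.144 = 0.466 V.

0.466 V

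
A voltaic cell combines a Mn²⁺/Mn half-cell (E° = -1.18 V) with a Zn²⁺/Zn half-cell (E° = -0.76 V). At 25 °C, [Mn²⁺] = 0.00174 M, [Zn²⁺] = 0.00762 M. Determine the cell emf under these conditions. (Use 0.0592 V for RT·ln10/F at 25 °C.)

0.439 V

The Zn²⁺/Zn couple has the higher reduction potential and acts as the cathode, so E°_cell = -0.76 − (-1.18) = 0.42 V.
Balancing electrons gives n = 2; the reaction quotient is Q = [Mn²⁺]/[Zn²⁺] = 0.228.
At 25 °C, E = E° − (0.0592/n) log Q = 0.42 − (0.0592/2)(-0.641) = 0.420 + 0.019 = 0.439 V.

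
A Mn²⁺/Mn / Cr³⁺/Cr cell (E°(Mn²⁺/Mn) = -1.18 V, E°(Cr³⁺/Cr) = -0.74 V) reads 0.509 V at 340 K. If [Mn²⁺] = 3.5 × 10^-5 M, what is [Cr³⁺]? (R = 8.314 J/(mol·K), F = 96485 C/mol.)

2.4 × 10^-4 M

From the Nernst equation, ln Q = nF(E° − E)/RT = 6×96485×(0.44 − 0.509)/(8.314×340) = -14.131, so Q = 7.29 × 10^-7.
With Q = [Mn²⁺]^3/[Cr³⁺]^2 and the known concentrations, [Cr³⁺]^2 in the denominator gives [Cr³⁺] = 2.4 × 10^-4 M.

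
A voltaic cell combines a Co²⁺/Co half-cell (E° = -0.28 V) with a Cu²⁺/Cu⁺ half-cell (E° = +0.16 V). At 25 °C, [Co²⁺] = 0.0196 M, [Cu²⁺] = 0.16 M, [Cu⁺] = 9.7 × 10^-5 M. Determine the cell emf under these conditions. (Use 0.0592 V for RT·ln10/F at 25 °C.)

The Cu²⁺/Cu⁺ couple has the higher reduction potential and acts as the cathode, so E°_cell = +0.16 − (-0.28) = 0.44 V.
Balancing electrons gives n = 2; the reaction quotient is Q = [Co²⁺]·[Cu⁺]^2/[Cu²⁺]^2 = 7.2 × 10^-9.
At 25 °C, E = E° − (0.0592/n) log Q = 0.44 − (0.0592/2)(-8.142) = 0.440 + 0.241 = 0.681 V.

0.681 V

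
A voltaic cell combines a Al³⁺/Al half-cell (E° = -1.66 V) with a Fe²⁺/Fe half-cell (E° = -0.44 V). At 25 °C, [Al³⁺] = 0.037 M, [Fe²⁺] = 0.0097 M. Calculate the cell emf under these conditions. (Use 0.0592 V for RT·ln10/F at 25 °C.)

1.19 V

The Fe²⁺/Fe couple has the higher reduction potential and acts as the cathode, so E°_cell = -0.44 − (-1.66) = 1.22 V.
Balancing electrons gives n = 6; the reaction quotient is Q = [Al³⁺]^2/[Fe²⁺]^3 = 1500.
At 25 °C, E = E° − (0.0592/n) log Q = 1.22 − (0.0592/6)(3.176) = 1.220 − 0.031 = 1.189 V.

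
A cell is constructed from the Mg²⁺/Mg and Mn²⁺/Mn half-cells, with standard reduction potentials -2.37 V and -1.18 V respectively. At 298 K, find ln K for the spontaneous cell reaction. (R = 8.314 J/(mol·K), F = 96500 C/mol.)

E°_cell = -1.18 − (-2.37) = 1.19 V, with n = 2 electrons transferred.
At equilibrium E = 0, so the Nernst equation gives ln K = nFE°/RT = (2)(96500)(1.19)/((8.314)(298)) = 92.70.

ln K = 92.7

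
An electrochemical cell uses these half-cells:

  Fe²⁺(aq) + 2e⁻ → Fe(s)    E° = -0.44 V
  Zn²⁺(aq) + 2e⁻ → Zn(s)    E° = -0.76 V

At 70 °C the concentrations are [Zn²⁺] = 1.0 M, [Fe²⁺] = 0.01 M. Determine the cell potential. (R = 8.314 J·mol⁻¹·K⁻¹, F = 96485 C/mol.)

0.252 V

The Fe²⁺/Fe couple has the higher reduction potential and acts as the cathode, so E°_cell = -0.44 − (-0.76) = 0.32 V.
Balancing electrons gives n = 2; the reaction quotient is Q = [Zn²⁺]/[Fe²⁺] = 100.
E = E° − (RT/nF) ln Q = 0.32 − (8.314×343)/(2×96485) × (4.605) = 0.320 − 0.068 = 0.252 V.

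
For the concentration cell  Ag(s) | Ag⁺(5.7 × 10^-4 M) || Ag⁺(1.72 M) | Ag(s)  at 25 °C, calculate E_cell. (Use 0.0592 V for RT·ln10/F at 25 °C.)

0.21 V

Both half-cells are Ag⁺/Ag, so E°_cell = 0. The concentrated side is the cathode; the cell reaction moves Ag⁺ from high to low concentration with n = 1.
Q = [Ag⁺]_dilute/[Ag⁺]_conc = 5.7 × 10^-4/1.72 = 3.31 × 10^-4.
E = 0 − (0.0592/1) log Q = −(0.0592/1)(-3.480) = 0.2060 V.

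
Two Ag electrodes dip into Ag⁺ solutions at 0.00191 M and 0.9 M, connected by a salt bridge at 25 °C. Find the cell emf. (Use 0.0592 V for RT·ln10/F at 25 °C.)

Both half-cells are Ag⁺/Ag, so E°_cell = 0. The concentrated side is the cathode; the cell reaction moves Ag⁺ from high to low concentration with n = 1.
Q = [Ag⁺]_dilute/[Ag⁺]_conc = 0.00191/0.9 = 0.00212.
E = 0 − (0.0592/1) log Q = −(0.0592/1)(-2.673) = 0.1582 V.

0.16 V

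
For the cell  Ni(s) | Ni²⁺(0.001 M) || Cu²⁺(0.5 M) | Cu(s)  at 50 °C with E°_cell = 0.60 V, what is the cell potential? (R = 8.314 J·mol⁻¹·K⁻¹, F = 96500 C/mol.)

0.686 V

Balancing electrons gives n = 2; the reaction quotient is Q = [Ni²⁺]/[Cu²⁺] = 0.00200.
E = E° − (RT/nF) ln Q = 0.60 − (8.314×323)/(2×96500) × (-6.215) = 0.600 + 0.086 = 0.686 V.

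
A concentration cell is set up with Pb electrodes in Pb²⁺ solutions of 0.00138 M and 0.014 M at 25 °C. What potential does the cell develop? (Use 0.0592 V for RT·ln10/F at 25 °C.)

0.030 V

Both half-cells are Pb²⁺/Pb, so E°_cell = 0. The concentrated side is the cathode; the cell reaction moves Pb²⁺ from high to low concentration with n = 2.
Q = [Pb²⁺]_dilute/[Pb²⁺]_conc = 0.00138/0.014 = 0.0986.
E = 0 − (0.0592/2) log Q = −(0.0592/2)(-1.006) = 0.0298 V.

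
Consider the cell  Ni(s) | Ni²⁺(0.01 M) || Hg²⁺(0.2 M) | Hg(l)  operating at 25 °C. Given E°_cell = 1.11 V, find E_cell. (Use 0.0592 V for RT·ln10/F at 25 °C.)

Balancing electrons gives n = 2; the reaction quotient is Q = [Ni²⁺]/[Hg²⁺] = 0.0500.
At 25 °C, E = E° − (0.0592/n) log Q = 1.11 − (0.0592/2)(-1.301) = 1.110 + 0.039 = 1.149 V.

1.15 V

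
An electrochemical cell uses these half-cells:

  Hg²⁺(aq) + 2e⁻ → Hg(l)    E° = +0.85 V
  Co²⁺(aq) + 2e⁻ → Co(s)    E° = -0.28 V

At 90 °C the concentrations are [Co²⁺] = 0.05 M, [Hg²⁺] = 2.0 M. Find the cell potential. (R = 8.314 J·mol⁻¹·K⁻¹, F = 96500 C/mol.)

The Hg²⁺/Hg couple has the higher reduction potential and acts as the cathode, so E°_cell = +0.85 − (-0.28) = 1.13 V.
Balancing electrons gives n = 2; the reaction quotient is Q = [Co²⁺]/[Hg²⁺] = 0.0250.
E = E° − (RT/nF) ln Q = 1.13 − (8.314×363)/(2×96500) × (-3.689) = 1.130 + 0.058 = 1.188 V.

1.19 V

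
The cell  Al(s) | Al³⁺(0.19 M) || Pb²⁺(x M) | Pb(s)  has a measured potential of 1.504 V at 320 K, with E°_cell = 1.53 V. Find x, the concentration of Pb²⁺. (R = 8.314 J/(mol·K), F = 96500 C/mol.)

From the Nernst equation, ln Q = nF(E° − E)/RT = 6×96500×(1.53 − 1.504)/(8.314×320) = 5.658, so Q = 287.
With Q = [Al³⁺]^2/[Pb²⁺]^3 and the known concentrations, [Pb²⁺]^3 in the denominator gives [Pb²⁺] = 0.05 M.

0.05 M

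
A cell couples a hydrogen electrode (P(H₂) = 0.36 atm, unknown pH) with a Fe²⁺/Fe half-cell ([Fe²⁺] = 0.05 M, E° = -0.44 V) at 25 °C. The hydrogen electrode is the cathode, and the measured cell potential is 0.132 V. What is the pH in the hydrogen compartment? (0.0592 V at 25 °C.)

pH = 6.08

E°_cell = 0.44 V and n = 2.
log Q = n(E° − E)/0.0592 = 2×(0.44 − 0.132)/0.0592 = 10.405.
With Q = [Fe²⁺]·P(H₂) / [H⁺]^2, solving for [H⁺] gives log[H⁺] = -6.075, so pH = 6.08.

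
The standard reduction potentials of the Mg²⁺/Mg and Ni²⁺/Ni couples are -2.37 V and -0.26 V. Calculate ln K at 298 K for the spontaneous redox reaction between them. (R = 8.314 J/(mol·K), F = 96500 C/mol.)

E°_cell = -0.26 − (-2.37) = 2.11 V, with n = 2 electrons transferred.
At equilibrium E = 0, so the Nernst equation gives ln K = nFE°/RT = (2)(96500)(2.11)/((8.314)(298)) = 164.37.

ln K = 164.4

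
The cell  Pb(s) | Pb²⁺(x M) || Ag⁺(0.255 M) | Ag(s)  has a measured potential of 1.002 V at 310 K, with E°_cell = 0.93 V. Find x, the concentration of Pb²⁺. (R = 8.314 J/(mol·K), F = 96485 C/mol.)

3 × 10^-4 M

From the Nernst equation, ln Q = nF(E° − E)/RT = 2×96485×(0.93 − 1.002)/(8.314×310) = -5.391, so Q = 0.00456.
With Q = [Pb²⁺]/[Ag⁺]^2 and the known concentrations, [Pb²⁺] in the numerator gives [Pb²⁺] = 3 × 10^-4 M.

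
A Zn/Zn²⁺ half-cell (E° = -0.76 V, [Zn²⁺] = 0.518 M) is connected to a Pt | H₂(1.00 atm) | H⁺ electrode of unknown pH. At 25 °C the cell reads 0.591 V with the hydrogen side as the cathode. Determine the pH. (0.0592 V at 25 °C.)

E°_cell = 0.76 V and n = 2.
log Q = n(E° − E)/0.0592 = 2×(0.76 − 0.591)/0.0592 = 5.709.
With Q = [Zn²⁺]·P(H₂) / [H⁺]^2, solving for [H⁺] gives log[H⁺] = -2.998, so pH = 3.00.

pH = 3.00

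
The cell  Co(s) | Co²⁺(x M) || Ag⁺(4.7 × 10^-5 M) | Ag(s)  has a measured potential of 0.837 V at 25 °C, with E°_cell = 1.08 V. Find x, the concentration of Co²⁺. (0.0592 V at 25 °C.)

From the Nernst equation, log Q = n(E° − E)/0.0592 = 2(1.08 − 0.837)/0.0592 = 8.209, so Q = 1.62 × 10^8.
With Q = [Co²⁺]/[Ag⁺]^2 and the known concentrations, [Co²⁺] in the numerator gives [Co²⁺] = 0.36 M.

0.36 M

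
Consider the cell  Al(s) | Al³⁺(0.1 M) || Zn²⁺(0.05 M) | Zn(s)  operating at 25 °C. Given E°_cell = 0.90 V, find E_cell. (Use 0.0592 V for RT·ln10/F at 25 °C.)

Balancing electrons gives n = 6; the reaction quotient is Q = [Al³⁺]^2/[Zn²⁺]^3 = 80.0.
At 25 °C, E = E° − (0.0592/n) log Q = 0.90 − (0.0592/6)(1.903) = 0.900 − 0.019 = 0.881 V.

0.881 V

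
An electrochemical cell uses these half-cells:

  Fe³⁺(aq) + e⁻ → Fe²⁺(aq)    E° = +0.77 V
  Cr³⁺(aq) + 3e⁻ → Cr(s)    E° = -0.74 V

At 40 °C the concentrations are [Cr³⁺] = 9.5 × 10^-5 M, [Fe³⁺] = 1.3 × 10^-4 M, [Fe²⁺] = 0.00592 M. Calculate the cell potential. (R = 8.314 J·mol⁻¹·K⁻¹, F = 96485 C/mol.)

1.49 V

The Fe³⁺/Fe²⁺ couple has the higher reduction potential and acts as the cathode, so E°_cell = +0.77 − (-0.74) = 1.51 V.
Balancing electrons gives n = 3; the reaction quotient is Q = [Cr³⁺]·[Fe²⁺]^3/[Fe³⁺]^3 = 8.97.
E = E° − (RT/nF) ln Q = 1.51 − (8.314×313)/(3×96485) × (2.194) = 1.510 − 0.020 = 1.490 V.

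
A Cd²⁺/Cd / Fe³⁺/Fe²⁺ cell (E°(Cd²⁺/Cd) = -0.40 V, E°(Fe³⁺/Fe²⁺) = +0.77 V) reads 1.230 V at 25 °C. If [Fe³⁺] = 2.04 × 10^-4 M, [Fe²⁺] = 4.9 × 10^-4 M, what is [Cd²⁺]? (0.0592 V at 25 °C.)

0.0016 M

From the Nernst equation, log Q = n(E° − E)/0.0592 = 2(1.17 − 1.230)/0.0592 = -2.027, so Q = 0.00940.
With Q = [Cd²⁺]·[Fe²⁺]^2/[Fe³⁺]^2 and the known concentrations, [Cd²⁺] in the numerator gives [Cd²⁺] = 0.0016 M.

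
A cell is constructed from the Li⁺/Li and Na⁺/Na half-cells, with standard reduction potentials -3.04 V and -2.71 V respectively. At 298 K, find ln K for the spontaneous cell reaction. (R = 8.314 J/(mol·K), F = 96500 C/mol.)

E°_cell = -2.71 − (-3.04) = 0.33 V, with n = 1 electron transferred.
At equilibrium E = 0, so the Nernst equation gives ln K = nFE°/RT = (1)(96500)(0.33)/((8.314)(298)) = 12.85.

ln K = 12.9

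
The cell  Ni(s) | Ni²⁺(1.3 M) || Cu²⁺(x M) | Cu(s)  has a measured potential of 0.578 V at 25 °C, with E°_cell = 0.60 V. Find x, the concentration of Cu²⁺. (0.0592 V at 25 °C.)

From the Nernst equation, log Q = n(E° − E)/0.0592 = 2(0.60 − 0.578)/0.0592 = 0.743, so Q = 5.54.
With Q = [Ni²⁺]/[Cu²⁺] and the known concentrations, [Cu²⁺] in the denominator gives [Cu²⁺] = 0.23 M.

0.23 M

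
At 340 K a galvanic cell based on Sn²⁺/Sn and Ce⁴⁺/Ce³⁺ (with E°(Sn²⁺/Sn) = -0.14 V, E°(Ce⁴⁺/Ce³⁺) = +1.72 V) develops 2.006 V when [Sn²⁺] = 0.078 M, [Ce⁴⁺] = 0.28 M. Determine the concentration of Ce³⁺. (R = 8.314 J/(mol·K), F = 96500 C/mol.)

From the Nernst equation, ln Q = nF(E° − E)/RT = 2×96500×(1.86 − 2.006)/(8.314×340) = -9.968, so Q = 4.69 × 10^-5.
With Q = [Sn²⁺]·[Ce³⁺]^2/[Ce⁴⁺]^2 and the known concentrations, [Ce³⁺]^2 in the numerator gives [Ce³⁺] = 0.0069 M.

0.0069 M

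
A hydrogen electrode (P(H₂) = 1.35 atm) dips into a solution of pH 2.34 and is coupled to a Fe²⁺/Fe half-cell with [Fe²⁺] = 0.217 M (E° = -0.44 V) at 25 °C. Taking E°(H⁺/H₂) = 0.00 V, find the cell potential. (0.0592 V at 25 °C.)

0.32 V

The hydrogen couple is the cathode, so E°_cell = 0.44 V; n = 2.
[H⁺] = 10^(−2.34) = 0.0046 M, and Q = [Fe²⁺]·P(H₂) / [H⁺]^2 = 1.4 × 10^4.
E = E° − (0.0592/2) log Q = 0.44 − (0.0592/2)(4.147) = 0.317 V.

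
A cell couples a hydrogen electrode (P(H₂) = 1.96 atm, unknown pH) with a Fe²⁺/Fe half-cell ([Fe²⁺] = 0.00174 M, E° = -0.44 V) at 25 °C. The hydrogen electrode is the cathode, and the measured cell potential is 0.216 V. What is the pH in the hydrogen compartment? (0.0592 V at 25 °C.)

E°_cell = 0.44 V and n = 2.
log Q = n(E° − E)/0.0592 = 2×(0.44 − 0.216)/0.0592 = 7.568.
With Q = [Fe²⁺]·P(H₂) / [H⁺]^2, solving for [H⁺] gives log[H⁺] = -5.017, so pH = 5.02.

pH = 5.02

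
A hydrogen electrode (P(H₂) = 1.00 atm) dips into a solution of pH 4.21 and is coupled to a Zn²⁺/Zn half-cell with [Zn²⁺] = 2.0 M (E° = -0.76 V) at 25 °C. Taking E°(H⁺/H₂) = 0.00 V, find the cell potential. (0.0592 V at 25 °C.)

0.50 V

The hydrogen couple is the cathode, so E°_cell = 0.76 V; n = 2.
[H⁺] = 10^(−4.21) = 6.2 × 10^-5 M, and Q = [Zn²⁺]·P(H₂) / [H⁺]^2 = 5.26 × 10^8.
E = E° − (0.0592/2) log Q = 0.76 − (0.0592/2)(8.721) = 0.502 V.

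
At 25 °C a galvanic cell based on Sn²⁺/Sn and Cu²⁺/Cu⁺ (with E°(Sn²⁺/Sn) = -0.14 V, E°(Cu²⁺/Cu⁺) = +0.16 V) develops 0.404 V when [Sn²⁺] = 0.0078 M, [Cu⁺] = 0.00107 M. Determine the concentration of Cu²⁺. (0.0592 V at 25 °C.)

0.0054 M

From the Nernst equation, log Q = n(E° − E)/0.0592 = 2(0.30 − 0.404)/0.0592 = -3.514, so Q = 3.07 × 10^-4.
With Q = [Sn²⁺]·[Cu⁺]^2/[Cu²⁺]^2 and the known concentrations, [Cu²⁺]^2 in the denominator gives [Cu²⁺] = 0.0054 M.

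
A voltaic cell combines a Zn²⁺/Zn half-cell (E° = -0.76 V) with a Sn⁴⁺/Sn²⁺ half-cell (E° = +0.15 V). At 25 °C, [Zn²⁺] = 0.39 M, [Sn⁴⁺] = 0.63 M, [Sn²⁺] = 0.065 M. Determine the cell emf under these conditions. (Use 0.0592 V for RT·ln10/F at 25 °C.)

0.951 V

The Sn⁴⁺/Sn²⁺ couple has the higher reduction potential and acts as the cathode, so E°_cell = +0.15 − (-0.76) = 0.91 V.
Balancing electrons gives n = 2; the reaction quotient is Q = [Zn²⁺]·[Sn²⁺]/[Sn⁴⁺] = 0.0402.
At 25 °C, E = E° − (0.0592/n) log Q = 0.91 − (0.0592/2)(-1.395) = 0.910 + 0.041 = 0.951 V.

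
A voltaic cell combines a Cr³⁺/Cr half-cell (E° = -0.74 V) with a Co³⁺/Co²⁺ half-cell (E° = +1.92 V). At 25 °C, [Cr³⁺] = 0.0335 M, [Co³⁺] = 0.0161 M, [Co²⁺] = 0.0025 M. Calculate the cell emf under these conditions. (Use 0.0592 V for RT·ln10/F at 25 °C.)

The Co³⁺/Co²⁺ couple has the higher reduction potential and acts as the cathode, so E°_cell = +1.92 − (-0.74) = 2.66 V.
Balancing electrons gives n = 3; the reaction quotient is Q = [Cr³⁺]·[Co²⁺]^3/[Co³⁺]^3 = 1.25 × 10^-4.
At 25 °C, E = E° − (0.0592/n) log Q = 2.66 − (0.0592/3)(-3.902) = 2.660 + 0.077 = 2.737 V.

2.74 V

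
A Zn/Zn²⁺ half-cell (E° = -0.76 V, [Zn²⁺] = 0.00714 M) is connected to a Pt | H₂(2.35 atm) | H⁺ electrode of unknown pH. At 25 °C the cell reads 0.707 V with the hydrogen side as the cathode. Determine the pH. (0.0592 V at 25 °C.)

pH = 1.78

E°_cell = 0.76 V and n = 2.
log Q = n(E° − E)/0.0592 = 2×(0.76 − 0.707)/0.0592 = 1.791.
With Q = [Zn²⁺]·P(H₂) / [H⁺]^2, solving for [H⁺] gives log[H⁺] = -1.783, so pH = 1.78.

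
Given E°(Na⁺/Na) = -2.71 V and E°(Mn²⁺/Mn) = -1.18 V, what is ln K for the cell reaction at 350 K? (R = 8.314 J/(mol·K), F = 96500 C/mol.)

E°_cell = -1.18 − (-2.71) = 1.53 V, with n = 2 electrons transferred.
At equilibrium E = 0, so the Nernst equation gives ln K = nFE°/RT = (2)(96500)(1.53)/((8.314)(350)) = 101.48.

ln K = 101.5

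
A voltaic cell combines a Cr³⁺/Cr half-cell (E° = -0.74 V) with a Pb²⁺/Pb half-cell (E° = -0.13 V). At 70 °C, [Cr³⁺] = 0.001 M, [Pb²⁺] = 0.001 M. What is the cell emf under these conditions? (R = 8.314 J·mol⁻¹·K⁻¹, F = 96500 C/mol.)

0.576 V

The Pb²⁺/Pb couple has the higher reduction potential and acts as the cathode, so E°_cell = -0.13 − (-0.74) = 0.61 V.
Balancing electrons gives n = 6; the reaction quotient is Q = [Cr³⁺]^2/[Pb²⁺]^3 = 1000.
E = E° − (RT/nF) ln Q = 0.61 − (8.314×343)/(6×96500) × (6.908) = 0.610 − 0.034 = 0.576 V.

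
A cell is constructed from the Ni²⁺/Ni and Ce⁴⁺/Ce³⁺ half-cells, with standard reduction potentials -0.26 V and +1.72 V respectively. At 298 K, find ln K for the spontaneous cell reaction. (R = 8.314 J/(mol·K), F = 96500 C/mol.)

E°_cell = +1.72 − (-0.26) = 1.98 V, with n = 2 electrons transferred.
At equilibrium E = 0, so the Nernst equation gives ln K = nFE°/RT = (2)(96500)(1.98)/((8.314)(298)) = 154.24.

ln K = 154.2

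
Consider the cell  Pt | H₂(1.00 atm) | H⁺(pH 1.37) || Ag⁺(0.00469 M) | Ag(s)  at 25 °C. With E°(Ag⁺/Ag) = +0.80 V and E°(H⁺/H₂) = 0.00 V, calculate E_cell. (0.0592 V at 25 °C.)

The Ag⁺/Ag couple is the cathode, so E°_cell = 0.80 V; n = 2.
[H⁺] = 10^(−1.37) = 0.043 M, and Q = [H⁺]^2 / ([Ag⁺]^2·P(H₂)) = 82.7.
E = E° − (0.0592/2) log Q = 0.80 − (0.0592/2)(1.918) = 0.743 V.

0.74 V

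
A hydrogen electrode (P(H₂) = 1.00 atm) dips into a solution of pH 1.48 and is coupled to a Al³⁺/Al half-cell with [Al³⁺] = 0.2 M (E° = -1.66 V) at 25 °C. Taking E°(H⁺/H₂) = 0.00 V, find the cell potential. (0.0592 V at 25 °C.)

The hydrogen couple is the cathode, so E°_cell = 1.66 V; n = 6.
[H⁺] = 10^(−1.48) = 0.033 M, and Q = [Al³⁺]^2·P(H₂)^3 / [H⁺]^6 = 3.03 × 10^7.
E = E° − (0.0592/6) log Q = 1.66 − (0.0592/6)(7.482) = 1.586 V.

1.59 V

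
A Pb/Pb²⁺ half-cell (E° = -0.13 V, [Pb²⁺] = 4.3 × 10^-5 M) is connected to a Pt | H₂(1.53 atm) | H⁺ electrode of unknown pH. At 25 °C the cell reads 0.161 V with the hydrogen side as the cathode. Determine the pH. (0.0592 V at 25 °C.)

pH = 1.57

E°_cell = 0.13 V and n = 2.
log Q = n(E° − E)/0.0592 = 2×(0.13 − 0.161)/0.0592 = -1.047.
With Q = [Pb²⁺]·P(H₂) / [H⁺]^2, solving for [H⁺] gives log[H⁺] = -1.567, so pH = 1.57.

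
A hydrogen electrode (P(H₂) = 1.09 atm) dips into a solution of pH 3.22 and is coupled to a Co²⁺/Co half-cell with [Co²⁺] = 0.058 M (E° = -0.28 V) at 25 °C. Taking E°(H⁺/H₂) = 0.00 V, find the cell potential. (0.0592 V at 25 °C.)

The hydrogen couple is the cathode, so E°_cell = 0.28 V; n = 2.
[H⁺] = 10^(−3.22) = 6 × 10^-4 M, and Q = [Co²⁺]·P(H₂) / [H⁺]^2 = 1.74 × 10^5.
E = E° − (0.0592/2) log Q = 0.28 − (0.0592/2)(5.241) = 0.125 V.

0.12 V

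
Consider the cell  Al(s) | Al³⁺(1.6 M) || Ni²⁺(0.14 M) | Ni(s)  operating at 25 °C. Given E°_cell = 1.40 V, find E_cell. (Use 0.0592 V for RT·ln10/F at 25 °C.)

1.37 V

Balancing electrons gives n = 6; the reaction quotient is Q = [Al³⁺]^2/[Ni²⁺]^3 = 933.
At 25 °C, E = E° − (0.0592/n) log Q = 1.40 − (0.0592/6)(2.970) = 1.400 − 0.029 = 1.371 V.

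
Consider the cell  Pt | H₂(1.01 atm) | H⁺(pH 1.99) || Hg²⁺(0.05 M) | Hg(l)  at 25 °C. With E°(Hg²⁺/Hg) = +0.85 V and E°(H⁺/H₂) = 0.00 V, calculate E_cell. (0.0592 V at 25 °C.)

0.93 V

The Hg²⁺/Hg couple is the cathode, so E°_cell = 0.85 V; n = 2.
[H⁺] = 10^(−1.99) = 0.010 M, and Q = [H⁺]^2 / ([Hg²⁺]·P(H₂)) = 0.00207.
E = E° − (0.0592/2) log Q = 0.85 − (0.0592/2)(-2.683) = 0.929 V.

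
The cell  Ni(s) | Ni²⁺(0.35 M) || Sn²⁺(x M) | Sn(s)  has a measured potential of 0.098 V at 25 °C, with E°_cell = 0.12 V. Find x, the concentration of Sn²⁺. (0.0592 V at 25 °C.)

0.063 M

From the Nernst equation, log Q = n(E° − E)/0.0592 = 2(0.12 − 0.098)/0.0592 = 0.743, so Q = 5.54.
With Q = [Ni²⁺]/[Sn²⁺] and the known concentrations, [Sn²⁺] in the denominator gives [Sn²⁺] = 0.063 M.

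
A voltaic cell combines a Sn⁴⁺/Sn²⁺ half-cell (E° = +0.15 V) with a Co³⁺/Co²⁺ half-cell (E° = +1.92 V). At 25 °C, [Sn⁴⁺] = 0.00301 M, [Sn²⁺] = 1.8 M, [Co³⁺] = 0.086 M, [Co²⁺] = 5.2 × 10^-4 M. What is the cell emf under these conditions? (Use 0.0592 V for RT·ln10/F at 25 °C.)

1.98 V

The Co³⁺/Co²⁺ couple has the higher reduction potential and acts as the cathode, so E°_cell = +1.92 − (+0.15) = 1.77 V.
Balancing electrons gives n = 2; the reaction quotient is Q = [Sn⁴⁺]·[Co²⁺]^2/([Sn²⁺]·[Co³⁺]^2) = 6.11 × 10^-8.
At 25 °C, E = E° − (0.0592/n) log Q = 1.77 − (0.0592/2)(-7.214) = 1.770 + 0.214 = 1.984 V.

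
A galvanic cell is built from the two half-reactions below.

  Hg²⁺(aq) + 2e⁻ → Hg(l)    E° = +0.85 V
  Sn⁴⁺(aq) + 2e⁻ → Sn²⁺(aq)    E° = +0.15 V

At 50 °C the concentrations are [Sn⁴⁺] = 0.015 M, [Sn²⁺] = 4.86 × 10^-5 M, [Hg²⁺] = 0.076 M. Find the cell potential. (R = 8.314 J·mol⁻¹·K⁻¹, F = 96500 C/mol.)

0.584 V

The Hg²⁺/Hg couple has the higher reduction potential and acts as the cathode, so E°_cell = +0.85 − (+0.15) = 0.70 V.
Balancing electrons gives n = 2; the reaction quotient is Q = [Sn⁴⁺]/([Sn²⁺]·[Hg²⁺]) = 4060.
E = E° − (RT/nF) ln Q = 0.70 − (8.314×323)/(2×96500) × (8.309) = 0.700 − 0.116 = 0.584 V.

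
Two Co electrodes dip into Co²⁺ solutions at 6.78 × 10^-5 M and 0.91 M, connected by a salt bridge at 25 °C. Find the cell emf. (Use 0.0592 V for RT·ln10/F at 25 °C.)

0.12 V

Both half-cells are Co²⁺/Co, so E°_cell = 0. The concentrated side is the cathode; the cell reaction moves Co²⁺ from high to low concentration with n = 2.
Q = [Co²⁺]_dilute/[Co²⁺]_conc = 6.78 × 10^-5/0.91 = 7.45 × 10^-5.
E = 0 − (0.0592/2) log Q = −(0.0592/2)(-4.128) = 0.1222 V.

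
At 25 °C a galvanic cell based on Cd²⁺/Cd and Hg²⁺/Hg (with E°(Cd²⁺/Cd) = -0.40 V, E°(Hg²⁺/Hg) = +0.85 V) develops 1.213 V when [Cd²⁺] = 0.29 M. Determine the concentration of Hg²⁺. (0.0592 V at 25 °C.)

From the Nernst equation, log Q = n(E° − E)/0.0592 = 2(1.25 − 1.213)/0.0592 = 1.250, so Q = 17.8.
With Q = [Cd²⁺]/[Hg²⁺] and the known concentrations, [Hg²⁺] in the denominator gives [Hg²⁺] = 0.016 M.

0.016 M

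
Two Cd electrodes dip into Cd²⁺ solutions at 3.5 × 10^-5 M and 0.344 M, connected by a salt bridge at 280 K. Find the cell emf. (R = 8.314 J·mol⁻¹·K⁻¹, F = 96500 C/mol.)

0.11 V

Both half-cells are Cd²⁺/Cd, so E°_cell = 0. The concentrated side is the cathode; the cell reaction moves Cd²⁺ from high to low concentration with n = 2.
Q = [Cd²⁺]_dilute/[Cd²⁺]_conc = 3.5 × 10^-5/0.344 = 1.02 × 10^-4.
E = 0 − (RT/nF) ln Q = −((8.314×280)/(2×96500))(-9.193) = 0.1109 V.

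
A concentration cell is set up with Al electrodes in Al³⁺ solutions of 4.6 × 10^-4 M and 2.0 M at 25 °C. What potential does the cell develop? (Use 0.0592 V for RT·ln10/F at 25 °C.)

0.072 V

Both half-cells are Al³⁺/Al, so E°_cell = 0. The concentrated side is the cathode; the cell reaction moves Al³⁺ from high to low concentration with n = 3.
Q = [Al³⁺]_dilute/[Al³⁺]_conc = 4.6 × 10^-4/2.0 = 2.3 × 10^-4.
E = 0 − (0.0592/3) log Q = −(0.0592/3)(-3.638) = 0.0718 V.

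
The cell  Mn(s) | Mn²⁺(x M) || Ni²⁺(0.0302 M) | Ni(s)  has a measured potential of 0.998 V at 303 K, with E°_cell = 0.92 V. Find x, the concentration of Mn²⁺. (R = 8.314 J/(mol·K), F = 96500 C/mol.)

From the Nernst equation, ln Q = nF(E° − E)/RT = 2×96500×(0.92 − 0.998)/(8.314×303) = -5.976, so Q = 0.00254.
With Q = [Mn²⁺]/[Ni²⁺] and the known concentrations, [Mn²⁺] in the numerator gives [Mn²⁺] = 7.7 × 10^-5 M.

7.7 × 10^-5 M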